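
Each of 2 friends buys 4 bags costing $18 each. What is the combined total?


Cost per person:
4 x $18 = $72
Group total:
2 x $72 = $144

$144


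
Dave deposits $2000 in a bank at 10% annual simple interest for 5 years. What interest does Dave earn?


Use the formula I = P x R x T / 100
P x R x T = 2000 x 10 x 5 = 100000
I = 100000 / 100 = $1000

$1000


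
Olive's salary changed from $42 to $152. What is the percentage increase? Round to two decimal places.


Find the absolute change:
|152 - 42| = 110
Divide by original and multiply by 100:
110 / 42 x 100 = 261.9047...% ≈ 261.9%

261.9%


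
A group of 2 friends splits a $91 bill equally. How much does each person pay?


Total bill: $91
Number of people: 2
Each pays: $91 / 2 = $45.50

$45.50


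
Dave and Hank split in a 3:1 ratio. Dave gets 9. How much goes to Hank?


Find the multiplier:
9 / 3 = 3
Apply to Hank's share:
1 x 3 = 3

3


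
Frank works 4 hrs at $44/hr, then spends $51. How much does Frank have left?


Calculate earnings:
4 x $44 = $176
Subtract spending:
$176 - $51 = $125

$125


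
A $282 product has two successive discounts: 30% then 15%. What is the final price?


First discount:
30% of $282 = $84.60
Price after first discount:
$282 - $84.60 = $197.40
Second discount:
15% of $197.40 = $29.61
Final price:
$197.40 - $29.61 = $167.79

$167.79


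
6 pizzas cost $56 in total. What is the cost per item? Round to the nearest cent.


Total cost: $56
Number of items: 6
Unit price: $56 / 6 = $9.3333... ≈ $9.33

$9.33


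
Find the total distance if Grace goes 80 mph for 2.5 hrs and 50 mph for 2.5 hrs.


Leg 1 distance:
80 x 2.5 = 200 miles
Leg 2 distance:
50 x 2.5 = 125 miles
Total distance:
200 + 125 = 325 miles

325 miles


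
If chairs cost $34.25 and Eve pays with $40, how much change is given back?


Start with the amount paid:
$40
Subtract the price:
$40 - $34.25 = $5.75

$5.75


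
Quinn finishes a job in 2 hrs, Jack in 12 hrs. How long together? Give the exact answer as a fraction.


Quinn's rate: 1/2 of the job per hour
Jack's rate: 1/12 of the job per hour
Combined rate: 1/2 + 1/12 = 7/12 per hour
Time = 1 / (7/12) = 12/7 hours (≈ 1.71 hours)

12/7 hours


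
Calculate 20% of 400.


Convert percentage to decimal:
20% = 0.2
Multiply:
400 x 0.2 = 80

80


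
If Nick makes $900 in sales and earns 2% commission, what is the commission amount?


Convert rate to decimal:
2% = 0.02
Multiply by sales:
$900 x 0.02 = $18

$18


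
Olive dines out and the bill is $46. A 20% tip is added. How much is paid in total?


Calculate the tip:
20% of $46 = $9.20
Add tip to meal cost:
$46 + $9.20 = $55.20

$55.20


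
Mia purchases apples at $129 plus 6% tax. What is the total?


Calculate the tax:
6% of $129 = $7.74
Add tax to price:
$129 + $7.74 = $136.74

$136.74


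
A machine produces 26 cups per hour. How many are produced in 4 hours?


Production rate: 26 cups per hour
Time: 4 hours
Total: 26 x 4 = 104 cups

104 cups


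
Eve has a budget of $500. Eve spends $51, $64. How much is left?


Add up expenses:
$51 + $64 = $115
Subtract from budget:
$500 - $115 = $385

$385


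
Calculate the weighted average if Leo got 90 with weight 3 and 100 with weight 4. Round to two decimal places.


Weighted sum:
3 x 90 + 4 x 100 = 670
Total weight:
3 + 4 = 7
Weighted average:
670 / 7 = 95.7142... ≈ 95.71

95.71


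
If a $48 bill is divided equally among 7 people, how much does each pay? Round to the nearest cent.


Total bill: $48
Number of people: 7
Each pays: $48 / 7 = $6.8571... ≈ $6.86

$6.86


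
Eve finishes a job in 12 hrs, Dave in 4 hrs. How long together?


Eve's rate: 1/12 of the job per hour
Dave's rate: 1/4 of the job per hour
Combined rate: 1/12 + 1/4 = 1/3 per hour
Time = 1 / (1/3) = 3 hours

3 hours


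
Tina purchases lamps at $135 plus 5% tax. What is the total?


Calculate the tax:
5% of $135 = $6.75
Add tax to price:
$135 + $6.75 = $141.75

$141.75


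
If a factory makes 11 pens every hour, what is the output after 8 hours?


Production rate: 11 pens per hour
Time: 8 hours
Total: 11 x 8 = 88 pens

88 pens


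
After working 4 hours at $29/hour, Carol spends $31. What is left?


Calculate earnings:
4 x $29 = $116
Subtract spending:
$116 - $31 = $85

$85


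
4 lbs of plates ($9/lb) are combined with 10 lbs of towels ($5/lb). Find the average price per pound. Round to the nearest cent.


Cost of plates:
4 x $9 = $36
Cost of towels:
10 x $5 = $50
Total cost: $36 + $50 = $86
Total weight: 14 lbs
Average: $86 / 14 = $6.1428... ≈ $6.14/lb

$6.14/lb


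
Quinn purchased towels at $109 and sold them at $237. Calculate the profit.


Selling price = $237
Cost price = $109
Profit = selling price - cost price:
Profit = $237 - $109 = $128

$128


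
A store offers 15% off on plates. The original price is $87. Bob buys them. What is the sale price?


Calculate the discount amount:
15% of $87 = $13.05
Subtract from original:
$87 - $13.05 = $73.95

$73.95


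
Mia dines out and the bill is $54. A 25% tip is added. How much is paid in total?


Calculate the tip:
25% of $54 = $13.50
Add tip to meal cost:
$54 + $13.50 = $67.50

$67.50


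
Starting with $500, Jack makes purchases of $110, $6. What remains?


Add up expenses:
$110 + $6 = $116
Subtract from budget:
$500 - $116 = $384

$384


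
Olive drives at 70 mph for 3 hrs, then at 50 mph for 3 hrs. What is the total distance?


Leg 1 distance:
70 x 3 = 210 miles
Leg 2 distance:
50 x 3 = 150 miles
Total distance:
210 + 150 = 360 miles

360 miles


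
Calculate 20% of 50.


Convert percentage to decimal:
20% = 0.2
Multiply:
50 x 0.2 = 10

10


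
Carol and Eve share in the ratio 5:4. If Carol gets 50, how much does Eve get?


Find the multiplier:
50 / 5 = 10
Apply to Eve's share:
4 x 10 = 40

40


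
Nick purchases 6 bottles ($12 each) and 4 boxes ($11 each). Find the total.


Cost of bottles:
6 x $12 = $72
Cost of boxes:
4 x $11 = $44
Add both:
$72 + $44 = $116

$116


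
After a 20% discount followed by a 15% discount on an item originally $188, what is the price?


First discount:
20% of $188 = $37.60
Price after first discount:
$188 - $37.60 = $150.40
Second discount:
15% of $150.40 = $22.56
Final price:
$150.40 - $22.56 = $127.84

$127.84


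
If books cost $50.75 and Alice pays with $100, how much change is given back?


Start with the amount paid:
$100
Subtract the price:
$100 - $50.75 = $49.25

$49.25


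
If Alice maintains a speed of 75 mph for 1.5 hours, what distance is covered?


Use the formula: distance = speed x time
Speed = 75 mph, Time = 1.5 hours
75 x 1.5 = 112.5 miles

112.5 miles


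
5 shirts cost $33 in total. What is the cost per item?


Total cost: $33
Number of items: 5
Unit price: $33 / 5 = $6.60

$6.60


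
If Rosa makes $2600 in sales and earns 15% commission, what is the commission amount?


Convert rate to decimal:
15% = 0.15
Multiply by sales:
$2600 x 0.15 = $390

$390


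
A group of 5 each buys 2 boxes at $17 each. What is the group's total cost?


Cost per person:
2 x $17 = $34
Group total:
5 x $34 = $170

$170


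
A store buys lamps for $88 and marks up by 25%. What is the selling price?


Calculate the markup amount:
25% of $88 = $22
Add to cost:
$88 + $22 = $110

$110


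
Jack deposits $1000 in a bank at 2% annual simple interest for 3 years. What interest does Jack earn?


Use the formula I = P x R x T / 100
P x R x T = 1000 x 2 x 3 = 6000
I = 6000 / 100 = $60

$60


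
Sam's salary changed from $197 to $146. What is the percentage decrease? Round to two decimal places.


Find the absolute change:
|146 - 197| = 51
Divide by original and multiply by 100:
51 / 197 x 100 = 25.8883...% ≈ 25.89%

25.89%


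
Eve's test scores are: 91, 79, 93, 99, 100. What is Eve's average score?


Add the scores:
91 + 79 + 93 + 99 + 100 = 462
Divide by the number of tests:
462 / 5 = 92.4

92.4


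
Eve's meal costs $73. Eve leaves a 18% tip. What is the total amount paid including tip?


Calculate the tip:
18% of $73 = $13.14
Add tip to meal cost:
$73 + $13.14 = $86.14

$86.14


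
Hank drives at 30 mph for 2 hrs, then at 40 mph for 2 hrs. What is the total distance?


Leg 1 distance:
30 x 2 = 60 miles
Leg 2 distance:
40 x 2 = 80 miles
Total distance:
60 + 80 = 140 miles

140 miles


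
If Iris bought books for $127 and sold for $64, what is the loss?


Selling price = $64
Cost price = $127
Loss = cost price - selling price:
Loss = $127 - $64 = $63

$63


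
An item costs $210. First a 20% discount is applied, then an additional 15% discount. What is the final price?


First discount:
20% of $210 = $42
Price after first discount:
$210 - $42 = $168
Second discount:
15% of $168 = $25.20
Final price:
$168 - $25.20 = $142.80

$142.80


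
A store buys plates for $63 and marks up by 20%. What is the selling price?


Calculate the markup amount:
20% of $63 = $12.60
Add to cost:
$63 + $12.60 = $75.60

$75.60


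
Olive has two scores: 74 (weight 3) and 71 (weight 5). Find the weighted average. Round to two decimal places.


Weighted sum:
3 x 74 + 5 x 71 = 577
Total weight:
3 + 5 = 8
Weighted average:
577 / 8 = 72.125 ≈ 72.13

72.13


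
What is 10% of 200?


Convert percentage to decimal:
10% = 0.1
Multiply:
200 x 0.1 = 20

20


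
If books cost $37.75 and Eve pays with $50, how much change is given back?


Start with the amount paid:
$50
Subtract the price:
$50 - $37.75 = $12.25

$12.25


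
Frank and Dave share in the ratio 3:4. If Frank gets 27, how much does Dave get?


Find the multiplier:
27 / 3 = 9
Apply to Dave's share:
4 x 9 = 36

36


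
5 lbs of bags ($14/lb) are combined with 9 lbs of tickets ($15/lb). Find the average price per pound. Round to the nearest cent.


Cost of bags:
5 x $14 = $70
Cost of tickets:
9 x $15 = $135
Total cost: $70 + $135 = $205
Total weight: 14 lbs
Average: $205 / 14 = $14.6428... ≈ $14.64/lb

$14.64/lb


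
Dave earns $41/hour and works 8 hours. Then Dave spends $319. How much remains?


Calculate earnings:
8 x $41 = $328
Subtract spending:
$328 - $319 = $9

$9


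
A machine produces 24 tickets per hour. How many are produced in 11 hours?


Production rate: 24 tickets per hour
Time: 11 hours
Total: 24 x 11 = 264 tickets

264 tickets


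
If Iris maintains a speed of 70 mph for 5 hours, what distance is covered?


Use the formula: distance = speed x time
Speed = 70 mph, Time = 5 hours
70 x 5 = 350 miles

350 miles


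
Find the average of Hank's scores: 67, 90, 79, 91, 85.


Add the scores:
67 + 90 + 79 + 91 + 85 = 412
Divide by the number of tests:
412 / 5 = 82.4

82.4


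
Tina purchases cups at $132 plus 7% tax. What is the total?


Calculate the tax:
7% of $132 = $9.24
Add tax to price:
$132 + $9.24 = $141.24

$141.24


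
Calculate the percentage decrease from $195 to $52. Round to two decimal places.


Find the absolute change:
|52 - 195| = 143
Divide by original and multiply by 100:
143 / 195 x 100 = 73.3333...% ≈ 73.33%

73.33%


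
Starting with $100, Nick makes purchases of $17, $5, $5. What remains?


Add up expenses:
$17 + $5 + $5 = $27
Subtract from budget:
$100 - $27 = $73

$73


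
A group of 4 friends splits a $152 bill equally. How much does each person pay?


Total bill: $152
Number of people: 4
Each pays: $152 / 4 = $38

$38


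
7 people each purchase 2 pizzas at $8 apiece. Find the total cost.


Cost per person:
2 x $8 = $16
Group total:
7 x $16 = $112

$112


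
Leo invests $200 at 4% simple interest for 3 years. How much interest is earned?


Use the formula I = P x R x T / 100
P x R x T = 200 x 4 x 3 = 2400
I = 2400 / 100 = $24

$24


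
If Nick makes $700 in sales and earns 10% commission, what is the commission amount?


Convert rate to decimal:
10% = 0.1
Multiply by sales:
$700 x 0.1 = $70

$70


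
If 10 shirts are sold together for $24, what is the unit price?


Total cost: $24
Number of items: 10
Unit price: $24 / 10 = $2.40

$2.40


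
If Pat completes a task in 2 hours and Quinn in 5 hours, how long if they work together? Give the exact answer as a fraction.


Pat's rate: 1/2 of the job per hour
Quinn's rate: 1/5 of the job per hour
Combined rate: 1/2 + 1/5 = 7/10 per hour
Time = 1 / (7/10) = 10/7 hours (≈ 1.43 hours)

10/7 hours


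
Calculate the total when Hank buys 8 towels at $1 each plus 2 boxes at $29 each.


Cost of towels:
8 x $1 = $8
Cost of boxes:
2 x $29 = $58
Add both:
$8 + $58 = $66

$66


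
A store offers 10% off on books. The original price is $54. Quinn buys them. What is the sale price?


Calculate the discount amount:
10% of $54 = $5.40
Subtract from original:
$54 - $5.40 = $48.60

$48.60


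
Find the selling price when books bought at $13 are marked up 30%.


Calculate the markup amount:
30% of $13 = $3.90
Add to cost:
$13 + $3.90 = $16.90

$16.90


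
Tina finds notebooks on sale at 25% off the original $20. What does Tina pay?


Calculate the discount amount:
25% of $20 = $5
Subtract from original:
$20 - $5 = $15

$15


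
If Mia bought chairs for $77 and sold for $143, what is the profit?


Selling price = $143
Cost price = $77
Profit = selling price - cost price:
Profit = $143 - $77 = $66

$66


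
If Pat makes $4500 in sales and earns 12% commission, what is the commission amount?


Convert rate to decimal:
12% = 0.12
Multiply by sales:
$4500 x 0.12 = $540

$540


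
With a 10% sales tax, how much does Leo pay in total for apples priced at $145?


Calculate the tax:
10% of $145 = $14.50
Add tax to price:
$145 + $14.50 = $159.50

$159.50


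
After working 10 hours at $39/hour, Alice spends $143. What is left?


Calculate earnings:
10 x $39 = $390
Subtract spending:
$390 - $143 = $247

$247


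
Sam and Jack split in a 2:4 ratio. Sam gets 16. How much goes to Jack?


Find the multiplier:
16 / 2 = 8
Apply to Jack's share:
4 x 8 = 32

32


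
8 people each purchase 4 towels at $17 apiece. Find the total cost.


Cost per person:
4 x $17 = $68
Group total:
8 x $68 = $544

$544


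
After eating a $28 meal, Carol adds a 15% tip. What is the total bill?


Calculate the tip:
15% of $28 = $4.20
Add tip to meal cost:
$28 + $4.20 = $32.20

$32.20


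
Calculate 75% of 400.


Convert percentage to decimal:
75% = 0.75
Multiply:
400 x 0.75 = 300

300


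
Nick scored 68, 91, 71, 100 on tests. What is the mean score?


Add the scores:
68 + 91 + 71 + 100 = 330
Divide by the number of tests:
330 / 4 = 82.5

82.5


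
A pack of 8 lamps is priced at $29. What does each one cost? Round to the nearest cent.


Total cost: $29
Number of items: 8
Unit price: $29 / 8 = $3.625 ≈ $3.63

$3.63


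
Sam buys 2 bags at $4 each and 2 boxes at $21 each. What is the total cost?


Cost of bags:
2 x $4 = $8
Cost of boxes:
2 x $21 = $42
Add both:
$8 + $42 = $50

$50


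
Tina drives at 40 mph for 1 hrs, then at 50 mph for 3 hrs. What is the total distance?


Leg 1 distance:
40 x 1 = 40 miles
Leg 2 distance:
50 x 3 = 150 miles
Total distance:
40 + 150 = 190 miles

190 miles


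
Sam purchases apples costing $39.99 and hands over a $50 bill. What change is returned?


Start with the amount paid:
$50
Subtract the price:
$50 - $39.99 = $10.01

$10.01


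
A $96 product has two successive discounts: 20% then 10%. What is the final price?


First discount:
20% of $96 = $19.20
Price after first discount:
$96 - $19.20 = $76.80
Second discount:
10% of $76.80 = $7.68
Final price:
$76.80 - $7.68 = $69.12

$69.12


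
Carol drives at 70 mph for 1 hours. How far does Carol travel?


Use the formula: distance = speed x time
Speed = 70 mph, Time = 1 hours
70 x 1 = 70 miles

70 miles


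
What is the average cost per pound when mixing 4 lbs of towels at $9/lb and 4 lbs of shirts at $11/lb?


Cost of towels:
4 x $9 = $36
Cost of shirts:
4 x $11 = $44
Total cost: $36 + $44 = $80
Total weight: 8 lbs
Average: $80 / 8 = $10/lb

$10/lb


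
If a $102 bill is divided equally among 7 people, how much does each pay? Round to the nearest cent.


Total bill: $102
Number of people: 7
Each pays: $102 / 7 = $14.5714... ≈ $14.57

$14.57


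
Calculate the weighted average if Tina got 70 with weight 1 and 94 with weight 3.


Weighted sum:
1 x 70 + 3 x 94 = 352
Total weight:
1 + 3 = 4
Weighted average:
352 / 4 = 88

88


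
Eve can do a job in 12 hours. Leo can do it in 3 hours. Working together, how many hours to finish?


Eve's rate: 1/12 of the job per hour
Leo's rate: 1/3 of the job per hour
Combined rate: 1/12 + 1/3 = 5/12 per hour
Time = 1 / (5/12) = 12/5 = 2.4 hours

2.4 hours


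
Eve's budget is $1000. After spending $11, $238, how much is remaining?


Add up expenses:
$11 + $238 = $249
Subtract from budget:
$1000 - $249 = $751

$751


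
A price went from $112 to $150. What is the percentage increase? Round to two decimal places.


Find the absolute change:
|150 - 112| = 38
Divide by original and multiply by 100:
38 / 112 x 100 = 33.9285...% ≈ 33.93%

33.93%


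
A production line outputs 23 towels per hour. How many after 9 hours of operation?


Production rate: 23 towels per hour
Time: 9 hours
Total: 23 x 9 = 207 towels

207 towels


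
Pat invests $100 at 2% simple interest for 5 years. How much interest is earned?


Use the formula I = P x R x T / 100
P x R x T = 100 x 2 x 5 = 1000
I = 1000 / 100 = $10

$10


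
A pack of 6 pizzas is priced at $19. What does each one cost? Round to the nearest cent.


Total cost: $19
Number of items: 6
Unit price: $19 / 6 = $3.1666... ≈ $3.17

$3.17


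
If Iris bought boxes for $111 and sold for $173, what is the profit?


Selling price = $173
Cost price = $111
Profit = selling price - cost price:
Profit = $173 - $111 = $62

$62


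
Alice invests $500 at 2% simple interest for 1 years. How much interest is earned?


Use the formula I = P x R x T / 100
P x R x T = 500 x 2 x 1 = 1000
I = 1000 / 100 = $10

$10


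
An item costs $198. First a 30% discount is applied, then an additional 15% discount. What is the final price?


First discount:
30% of $198 = $59.40
Price after first discount:
$198 - $59.40 = $138.60
Second discount:
15% of $138.60 = $20.79
Final price:
$138.60 - $20.79 = $117.81

$117.81


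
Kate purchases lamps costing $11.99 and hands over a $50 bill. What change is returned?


Start with the amount paid:
$50
Subtract the price:
$50 - $11.99 = $38.01

$38.01


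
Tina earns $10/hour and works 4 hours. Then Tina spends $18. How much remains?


Calculate earnings:
4 x $10 = $40
Subtract spending:
$40 - $18 = $22

$22


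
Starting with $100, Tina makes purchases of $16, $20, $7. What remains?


Add up expenses:
$16 + $20 + $7 = $43
Subtract from budget:
$100 - $43 = $57

$57


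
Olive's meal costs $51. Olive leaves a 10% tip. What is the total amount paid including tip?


Calculate the tip:
10% of $51 = $5.10
Add tip to meal cost:
$51 + $5.10 = $56.10

$56.10


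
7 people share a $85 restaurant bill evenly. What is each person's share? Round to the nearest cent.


Total bill: $85
Number of people: 7
Each pays: $85 / 7 = $12.1428... ≈ $12.14

$12.14


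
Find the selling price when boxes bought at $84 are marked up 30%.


Calculate the markup amount:
30% of $84 = $25.20
Add to cost:
$84 + $25.20 = $109.20

$109.20


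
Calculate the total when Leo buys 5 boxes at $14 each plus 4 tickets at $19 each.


Cost of boxes:
5 x $14 = $70
Cost of tickets:
4 x $19 = $76
Add both:
$70 + $76 = $146

$146


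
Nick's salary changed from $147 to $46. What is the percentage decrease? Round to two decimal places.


Find the absolute change:
|46 - 147| = 101
Divide by original and multiply by 100:
101 / 147 x 100 = 68.7074...% ≈ 68.71%

68.71%


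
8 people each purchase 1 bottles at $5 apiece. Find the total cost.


Cost per person:
1 x $5 = $5
Group total:
8 x $5 = $40

$40


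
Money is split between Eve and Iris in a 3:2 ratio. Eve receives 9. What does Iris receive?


Find the multiplier:
9 / 3 = 3
Apply to Iris's share:
2 x 3 = 6

6


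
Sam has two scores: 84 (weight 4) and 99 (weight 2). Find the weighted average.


Weighted sum:
4 x 84 + 2 x 99 = 534
Total weight:
4 + 2 = 6
Weighted average:
534 / 6 = 89

89


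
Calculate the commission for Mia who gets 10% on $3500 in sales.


Convert rate to decimal:
10% = 0.1
Multiply by sales:
$3500 x 0.1 = $350

$350


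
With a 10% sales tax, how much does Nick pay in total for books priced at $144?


Calculate the tax:
10% of $144 = $14.40
Add tax to price:
$144 + $14.40 = $158.40

$158.40


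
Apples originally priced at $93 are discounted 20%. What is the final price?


Calculate the discount amount:
20% of $93 = $18.60
Subtract from original:
$93 - $18.60 = $74.40

$74.40


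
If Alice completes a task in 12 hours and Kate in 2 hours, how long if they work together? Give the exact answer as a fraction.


Alice's rate: 1/12 of the job per hour
Kate's rate: 1/2 of the job per hour
Combined rate: 1/12 + 1/2 = 7/12 per hour
Time = 1 / (7/12) = 12/7 hours (≈ 1.71 hours)

12/7 hours


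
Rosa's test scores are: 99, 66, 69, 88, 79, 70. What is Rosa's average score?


Add the scores:
99 + 66 + 69 + 88 + 79 + 70 = 471
Divide by the number of tests:
471 / 6 = 78.5

78.5


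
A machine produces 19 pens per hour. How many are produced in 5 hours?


Production rate: 19 pens per hour
Time: 5 hours
Total: 19 x 5 = 95 pens

95 pens


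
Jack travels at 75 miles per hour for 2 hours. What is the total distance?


Use the formula: distance = speed x time
Speed = 75 mph, Time = 2 hours
75 x 2 = 150 miles

150 miles


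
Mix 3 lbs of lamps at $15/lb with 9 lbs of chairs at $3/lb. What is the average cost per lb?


Cost of lamps:
3 x $15 = $45
Cost of chairs:
9 x $3 = $27
Total cost: $45 + $27 = $72
Total weight: 12 lbs
Average: $72 / 12 = $6/lb

$6/lb


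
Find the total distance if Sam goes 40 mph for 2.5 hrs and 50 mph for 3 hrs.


Leg 1 distance:
40 x 2.5 = 100 miles
Leg 2 distance:
50 x 3 = 150 miles
Total distance:
100 + 150 = 250 miles

250 miles


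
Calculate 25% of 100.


Convert percentage to decimal:
25% = 0.25
Multiply:
100 x 0.25 = 25

25


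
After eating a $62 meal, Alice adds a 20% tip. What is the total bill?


Calculate the tip:
20% of $62 = $12.40
Add tip to meal cost:
$62 + $12.40 = $74.40

$74.40


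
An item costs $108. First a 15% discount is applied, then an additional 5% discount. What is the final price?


First discount:
15% of $108 = $16.20
Price after first discount:
$108 - $16.20 = $91.80
Second discount:
5% of $91.80 = $4.59
Final price:
$91.80 - $4.59 = $87.21

$87.21


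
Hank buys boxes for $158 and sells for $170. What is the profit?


Selling price = $170
Cost price = $158
Profit = selling price - cost price:
Profit = $170 - $158 = $12

$12


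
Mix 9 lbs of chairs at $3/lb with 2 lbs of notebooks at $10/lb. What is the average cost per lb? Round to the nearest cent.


Cost of chairs:
9 x $3 = $27
Cost of notebooks:
2 x $10 = $20
Total cost: $27 + $20 = $47
Total weight: 11 lbs
Average: $47 / 11 = $4.2727... ≈ $4.27/lb

$4.27/lb


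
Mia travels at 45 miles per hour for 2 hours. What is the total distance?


Use the formula: distance = speed x time
Speed = 45 mph, Time = 2 hours
45 x 2 = 90 miles

90 miles


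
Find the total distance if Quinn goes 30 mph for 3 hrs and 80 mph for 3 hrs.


Leg 1 distance:
30 x 3 = 90 miles
Leg 2 distance:
80 x 3 = 240 miles
Total distance:
90 + 240 = 330 miles

330 miles


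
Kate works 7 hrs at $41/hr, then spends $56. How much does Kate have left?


Calculate earnings:
7 x $41 = $287
Subtract spending:
$287 - $56 = $231

$231


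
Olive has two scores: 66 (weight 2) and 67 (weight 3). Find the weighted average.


Weighted sum:
2 x 66 + 3 x 67 = 333
Total weight:
2 + 3 = 5
Weighted average:
333 / 5 = 66.6

66.6


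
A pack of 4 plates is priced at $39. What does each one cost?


Total cost: $39
Number of items: 4
Unit price: $39 / 4 = $9.75

$9.75


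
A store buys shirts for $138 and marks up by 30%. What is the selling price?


Calculate the markup amount:
30% of $138 = $41.40
Add to cost:
$138 + $41.40 = $179.40

$179.40


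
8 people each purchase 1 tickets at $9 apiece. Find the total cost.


Cost per person:
1 x $9 = $9
Group total:
8 x $9 = $72

$72


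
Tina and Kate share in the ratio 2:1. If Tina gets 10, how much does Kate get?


Find the multiplier:
10 / 2 = 5
Apply to Kate's share:
1 x 5 = 5

5


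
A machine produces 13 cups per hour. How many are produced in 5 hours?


Production rate: 13 cups per hour
Time: 5 hours
Total: 13 x 5 = 65 cups

65 cups


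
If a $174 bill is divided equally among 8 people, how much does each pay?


Total bill: $174
Number of people: 8
Each pays: $174 / 8 = $21.75

$21.75


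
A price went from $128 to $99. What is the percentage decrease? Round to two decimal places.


Find the absolute change:
|99 - 128| = 29
Divide by original and multiply by 100:
29 / 128 x 100 = 22.6562...% ≈ 22.66%

22.66%


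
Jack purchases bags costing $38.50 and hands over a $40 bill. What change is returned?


Start with the amount paid:
$40
Subtract the price:
$40 - $38.50 = $1.50

$1.50


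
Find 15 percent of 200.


Convert percentage to decimal:
15% = 0.15
Multiply:
200 x 0.15 = 30

30


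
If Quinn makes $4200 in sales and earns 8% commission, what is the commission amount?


Convert rate to decimal:
8% = 0.08
Multiply by sales:
$4200 x 0.08 = $336

$336


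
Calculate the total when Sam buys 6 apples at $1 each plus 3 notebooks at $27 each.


Cost of apples:
6 x $1 = $6
Cost of notebooks:
3 x $27 = $81
Add both:
$6 + $81 = $87

$87


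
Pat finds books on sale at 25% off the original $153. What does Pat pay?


Calculate the discount amount:
25% of $153 = $38.25
Subtract from original:
$153 - $38.25 = $114.75

$114.75


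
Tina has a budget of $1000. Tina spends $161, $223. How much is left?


Add up expenses:
$161 + $223 = $384
Subtract from budget:
$1000 - $384 = $616

$616


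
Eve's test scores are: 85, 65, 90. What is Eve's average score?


Add the scores:
85 + 65 + 90 = 240
Divide by the number of tests:
240 / 3 = 80

80


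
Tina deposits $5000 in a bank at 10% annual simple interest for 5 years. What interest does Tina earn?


Use the formula I = P x R x T / 100
P x R x T = 5000 x 10 x 5 = 250000
I = 250000 / 100 = $2500

$2500


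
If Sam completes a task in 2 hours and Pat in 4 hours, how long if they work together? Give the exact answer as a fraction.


Sam's rate: 1/2 of the job per hour
Pat's rate: 1/4 of the job per hour
Combined rate: 1/2 + 1/4 = 3/4 per hour
Time = 1 / (3/4) = 4/3 hours (≈ 1.33 hours)

4/3 hours


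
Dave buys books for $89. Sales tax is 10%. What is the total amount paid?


Calculate the tax:
10% of $89 = $8.90
Add tax to price:
$89 + $8.90 = $97.90

$97.90


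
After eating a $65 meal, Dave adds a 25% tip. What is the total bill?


Calculate the tip:
25% of $65 = $16.25
Add tip to meal cost:
$65 + $16.25 = $81.25

$81.25


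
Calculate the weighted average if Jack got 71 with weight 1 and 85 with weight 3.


Weighted sum:
1 x 71 + 3 x 85 = 326
Total weight:
1 + 3 = 4
Weighted average:
326 / 4 = 81.5

81.5


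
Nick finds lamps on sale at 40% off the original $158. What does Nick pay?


Calculate the discount amount:
40% of $158 = $63.20
Subtract from original:
$158 - $63.20 = $94.80

$94.80


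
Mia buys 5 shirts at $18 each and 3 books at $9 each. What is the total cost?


Cost of shirts:
5 x $18 = $90
Cost of books:
3 x $9 = $27
Add both:
$90 + $27 = $117

$117


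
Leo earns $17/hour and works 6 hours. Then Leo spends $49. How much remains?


Calculate earnings:
6 x $17 = $102
Subtract spending:
$102 - $49 = $53

$53


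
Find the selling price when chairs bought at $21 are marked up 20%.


Calculate the markup amount:
20% of $21 = $4.20
Add to cost:
$21 + $4.20 = $25.20

$25.20


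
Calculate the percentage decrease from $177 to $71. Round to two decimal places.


Find the absolute change:
|71 - 177| = 106
Divide by original and multiply by 100:
106 / 177 x 100 = 59.8870...% ≈ 59.89%

59.89%


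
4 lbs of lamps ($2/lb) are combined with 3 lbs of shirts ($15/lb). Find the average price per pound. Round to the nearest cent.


Cost of lamps:
4 x $2 = $8
Cost of shirts:
3 x $15 = $45
Total cost: $8 + $45 = $53
Total weight: 7 lbs
Average: $53 / 7 = $7.5714... ≈ $7.57/lb

$7.57/lb


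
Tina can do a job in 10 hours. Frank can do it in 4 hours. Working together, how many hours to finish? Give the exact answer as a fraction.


Tina's rate: 1/10 of the job per hour
Frank's rate: 1/4 of the job per hour
Combined rate: 1/10 + 1/4 = 7/20 per hour
Time = 1 / (7/20) = 20/7 hours (≈ 2.86 hours)

20/7 hours


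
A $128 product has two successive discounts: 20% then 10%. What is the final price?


First discount:
20% of $128 = $25.60
Price after first discount:
$128 - $25.60 = $102.40
Second discount:
10% of $102.40 = $10.24
Final price:
$102.40 - $10.24 = $92.16

$92.16


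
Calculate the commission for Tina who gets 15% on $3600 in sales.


Convert rate to decimal:
15% = 0.15
Multiply by sales:
$3600 x 0.15 = $540

$540


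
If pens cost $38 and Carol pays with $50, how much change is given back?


Start with the amount paid:
$50
Subtract the price:
$50 - $38 = $12

$12


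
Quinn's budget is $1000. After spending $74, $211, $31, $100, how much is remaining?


Add up expenses:
$74 + $211 + $31 + $100 = $416
Subtract from budget:
$1000 - $416 = $584

$584


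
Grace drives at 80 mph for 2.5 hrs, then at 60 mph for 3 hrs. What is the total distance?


Leg 1 distance:
80 x 2.5 = 200 miles
Leg 2 distance:
60 x 3 = 180 miles
Total distance:
200 + 180 = 380 miles

380 miles


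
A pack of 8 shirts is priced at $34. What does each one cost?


Total cost: $34
Number of items: 8
Unit price: $34 / 8 = $4.25

$4.25


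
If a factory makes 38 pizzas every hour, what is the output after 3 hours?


Production rate: 38 pizzas per hour
Time: 3 hours
Total: 38 x 3 = 114 pizzas

114 pizzas


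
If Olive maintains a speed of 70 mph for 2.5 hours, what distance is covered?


Use the formula: distance = speed x time
Speed = 70 mph, Time = 2.5 hours
70 x 2.5 = 175 miles

175 miles


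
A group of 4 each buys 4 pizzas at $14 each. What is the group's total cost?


Cost per person:
4 x $14 = $56
Group total:
4 x $56 = $224

$224


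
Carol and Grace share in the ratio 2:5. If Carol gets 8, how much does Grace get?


Find the multiplier:
8 / 2 = 4
Apply to Grace's share:
5 x 4 = 20

20


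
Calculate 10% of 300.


Convert percentage to decimal:
10% = 0.1
Multiply:
300 x 0.1 = 30

30


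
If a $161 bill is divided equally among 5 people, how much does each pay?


Total bill: $161
Number of people: 5
Each pays: $161 / 5 = $32.20

$32.20


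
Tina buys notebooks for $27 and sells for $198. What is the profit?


Selling price = $198
Cost price = $27
Profit = selling price - cost price:
Profit = $198 - $27 = $171

$171


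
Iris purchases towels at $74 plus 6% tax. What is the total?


Calculate the tax:
6% of $74 = $4.44
Add tax to price:
$74 + $4.44 = $78.44

$78.44


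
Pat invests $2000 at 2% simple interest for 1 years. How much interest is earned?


Use the formula I = P x R x T / 100
P x R x T = 2000 x 2 x 1 = 4000
I = 4000 / 100 = $40

$40


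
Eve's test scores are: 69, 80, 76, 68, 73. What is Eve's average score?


Add the scores:
69 + 80 + 76 + 68 + 73 = 366
Divide by the number of tests:
366 / 5 = 73.2

73.2


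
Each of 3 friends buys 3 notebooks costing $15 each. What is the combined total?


Cost per person:
3 x $15 = $45
Group total:
3 x $45 = $135

$135


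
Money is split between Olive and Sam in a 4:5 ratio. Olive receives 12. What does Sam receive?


Find the multiplier:
12 / 4 = 3
Apply to Sam's share:
5 x 3 = 15

15


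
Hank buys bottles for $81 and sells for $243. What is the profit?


Selling price = $243
Cost price = $81
Profit = selling price - cost price:
Profit = $243 - $81 = $162

$162


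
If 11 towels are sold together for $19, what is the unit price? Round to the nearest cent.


Total cost: $19
Number of items: 11
Unit price: $19 / 11 = $1.7272... ≈ $1.73

$1.73


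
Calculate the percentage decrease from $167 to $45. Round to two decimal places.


Find the absolute change:
|45 - 167| = 122
Divide by original and multiply by 100:
122 / 167 x 100 = 73.0538...% ≈ 73.05%

73.05%


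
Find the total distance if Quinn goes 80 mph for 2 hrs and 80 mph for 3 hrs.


Leg 1 distance:
80 x 2 = 160 miles
Leg 2 distance:
80 x 3 = 240 miles
Total distance:
160 + 240 = 400 miles

400 miles


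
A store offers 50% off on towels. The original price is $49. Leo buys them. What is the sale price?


Calculate the discount amount:
50% of $49 = $24.50
Subtract from original:
$49 - $24.50 = $24.50

$24.50


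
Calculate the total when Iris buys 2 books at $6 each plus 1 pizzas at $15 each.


Cost of books:
2 x $6 = $12
Cost of pizzas:
1 x $15 = $15
Add both:
$12 + $15 = $27

$27


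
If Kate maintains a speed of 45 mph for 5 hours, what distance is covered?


Use the formula: distance = speed x time
Speed = 45 mph, Time = 5 hours
45 x 5 = 225 miles

225 miles


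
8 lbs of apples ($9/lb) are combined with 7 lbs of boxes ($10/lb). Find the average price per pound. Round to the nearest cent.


Cost of apples:
8 x $9 = $72
Cost of boxes:
7 x $10 = $70
Total cost: $72 + $70 = $142
Total weight: 15 lbs
Average: $142 / 15 = $9.4666... ≈ $9.47/lb

$9.47/lb


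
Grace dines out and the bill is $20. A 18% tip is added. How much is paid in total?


Calculate the tip:
18% of $20 = $3.60
Add tip to meal cost:
$20 + $3.60 = $23.60

$23.60


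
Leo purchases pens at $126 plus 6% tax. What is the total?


Calculate the tax:
6% of $126 = $7.56
Add tax to price:
$126 + $7.56 = $133.56

$133.56


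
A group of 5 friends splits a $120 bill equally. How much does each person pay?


Total bill: $120
Number of people: 5
Each pays: $120 / 5 = $24

$24


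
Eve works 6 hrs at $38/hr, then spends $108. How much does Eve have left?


Calculate earnings:
6 x $38 = $228
Subtract spending:
$228 - $108 = $120

$120


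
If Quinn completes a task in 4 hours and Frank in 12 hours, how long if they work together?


Quinn's rate: 1/4 of the job per hour
Frank's rate: 1/12 of the job per hour
Combined rate: 1/4 + 1/12 = 1/3 per hour
Time = 1 / (1/3) = 3 hours

3 hours


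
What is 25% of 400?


Convert percentage to decimal:
25% = 0.25
Multiply:
400 x 0.25 = 100

100


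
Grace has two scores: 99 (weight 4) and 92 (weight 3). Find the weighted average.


Weighted sum:
4 x 99 + 3 x 92 = 672
Total weight:
4 + 3 = 7
Weighted average:
672 / 7 = 96

96


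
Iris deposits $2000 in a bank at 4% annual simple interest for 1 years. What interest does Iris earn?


Use the formula I = P x R x T / 100
P x R x T = 2000 x 4 x 1 = 8000
I = 8000 / 100 = $80

$80


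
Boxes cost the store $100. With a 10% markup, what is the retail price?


Calculate the markup amount:
10% of $100 = $10
Add to cost:
$100 + $10 = $110

$110


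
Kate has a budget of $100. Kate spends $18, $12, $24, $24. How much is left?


Add up expenses:
$18 + $12 + $24 + $24 = $78
Subtract from budget:
$100 - $78 = $22

$22


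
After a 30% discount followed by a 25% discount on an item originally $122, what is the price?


First discount:
30% of $122 = $36.60
Price after first discount:
$122 - $36.60 = $85.40
Second discount:
25% of $85.40 = $21.35
Final price:
$85.40 - $21.35 = $64.05

$64.05


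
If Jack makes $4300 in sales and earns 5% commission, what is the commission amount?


Convert rate to decimal:
5% = 0.05
Multiply by sales:
$4300 x 0.05 = $215

$215


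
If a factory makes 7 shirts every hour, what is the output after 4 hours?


Production rate: 7 shirts per hour
Time: 4 hours
Total: 7 x 4 = 28 shirts

28 shirts


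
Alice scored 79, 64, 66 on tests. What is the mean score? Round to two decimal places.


Add the scores:
79 + 64 + 66 = 209
Divide by the number of tests:
209 / 3 = 69.6666... ≈ 69.67

69.67


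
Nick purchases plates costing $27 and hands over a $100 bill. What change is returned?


Start with the amount paid:
$100
Subtract the price:
$100 - $27 = $73

$73


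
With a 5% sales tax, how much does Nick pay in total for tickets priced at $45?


Calculate the tax:
5% of $45 = $2.25
Add tax to price:
$45 + $2.25 = $47.25

$47.25


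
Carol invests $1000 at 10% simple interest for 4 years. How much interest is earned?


Use the formula I = P x R x T / 100
P x R x T = 1000 x 10 x 4 = 40000
I = 40000 / 100 = $400

$400


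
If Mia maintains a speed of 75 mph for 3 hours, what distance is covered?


Use the formula: distance = speed x time
Speed = 75 mph, Time = 3 hours
75 x 3 = 225 miles

225 miles


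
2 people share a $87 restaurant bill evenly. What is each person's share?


Total bill: $87
Number of people: 2
Each pays: $87 / 2 = $43.50

$43.50


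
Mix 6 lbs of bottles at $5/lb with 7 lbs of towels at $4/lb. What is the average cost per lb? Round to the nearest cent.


Cost of bottles:
6 x $5 = $30
Cost of towels:
7 x $4 = $28
Total cost: $30 + $28 = $58
Total weight: 13 lbs
Average: $58 / 13 = $4.4615... ≈ $4.46/lb

$4.46/lb


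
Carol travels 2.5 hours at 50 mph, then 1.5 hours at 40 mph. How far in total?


Leg 1 distance:
50 x 2.5 = 125 miles
Leg 2 distance:
40 x 1.5 = 60 miles
Total distance:
125 + 60 = 185 miles

185 miles


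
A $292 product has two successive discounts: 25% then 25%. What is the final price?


First discount:
25% of $292 = $73
Price after first discount:
$292 - $73 = $219
Second discount:
25% of $219 = $54.75
Final price:
$219 - $54.75 = $164.25

$164.25


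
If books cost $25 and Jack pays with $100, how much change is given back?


Start with the amount paid:
$100
Subtract the price:
$100 - $25 = $75

$75


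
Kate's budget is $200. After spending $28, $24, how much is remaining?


Add up expenses:
$28 + $24 = $52
Subtract from budget:
$200 - $52 = $148

$148


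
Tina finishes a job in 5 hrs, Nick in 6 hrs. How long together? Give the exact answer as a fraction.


Tina's rate: 1/5 of the job per hour
Nick's rate: 1/6 of the job per hour
Combined rate: 1/5 + 1/6 = 11/30 per hour
Time = 1 / (11/30) = 30/11 hours (≈ 2.73 hours)

30/11 hours


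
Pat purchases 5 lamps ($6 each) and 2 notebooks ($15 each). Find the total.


Cost of lamps:
5 x $6 = $30
Cost of notebooks:
2 x $15 = $30
Add both:
$30 + $30 = $60

$60


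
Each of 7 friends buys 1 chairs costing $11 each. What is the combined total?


Cost per person:
1 x $11 = $11
Group total:
7 x $11 = $77

$77


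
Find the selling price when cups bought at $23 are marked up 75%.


Calculate the markup amount:
75% of $23 = $17.25
Add to cost:
$23 + $17.25 = $40.25

$40.25


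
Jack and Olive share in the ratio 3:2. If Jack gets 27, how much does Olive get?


Find the multiplier:
27 / 3 = 9
Apply to Olive's share:
2 x 9 = 18

18
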